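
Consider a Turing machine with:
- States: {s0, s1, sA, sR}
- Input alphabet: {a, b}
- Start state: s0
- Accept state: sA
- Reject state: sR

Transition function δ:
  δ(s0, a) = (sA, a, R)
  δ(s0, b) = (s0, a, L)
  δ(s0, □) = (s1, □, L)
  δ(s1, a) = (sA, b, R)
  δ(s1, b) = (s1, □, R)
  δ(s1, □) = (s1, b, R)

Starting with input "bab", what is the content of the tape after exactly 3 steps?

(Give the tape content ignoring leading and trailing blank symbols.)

Execution trace:
Initial: [s0]bab
Step 1: δ(s0, b) = (s0, a, L) → [s0]□aab
Step 2: δ(s0, □) = (s1, □, L) → [s1]□□aab
Step 3: δ(s1, □) = (s1, b, R) → b[s1]□aab

After 3 steps, the tape (ignoring leading/trailing blanks) is: b□aab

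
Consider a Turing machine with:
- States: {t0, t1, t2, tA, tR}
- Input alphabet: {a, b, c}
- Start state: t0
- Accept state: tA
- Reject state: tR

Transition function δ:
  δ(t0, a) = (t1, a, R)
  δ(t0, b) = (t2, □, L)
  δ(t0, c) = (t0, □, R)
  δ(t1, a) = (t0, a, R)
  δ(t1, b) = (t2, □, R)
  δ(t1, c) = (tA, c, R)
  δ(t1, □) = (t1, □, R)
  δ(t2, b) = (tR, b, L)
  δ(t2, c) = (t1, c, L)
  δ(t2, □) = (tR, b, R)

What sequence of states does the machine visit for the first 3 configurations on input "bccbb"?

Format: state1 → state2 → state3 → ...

Execution trace:
Initial: [t0]bccbb
Step 1: δ(t0, b) = (t2, □, L) → [t2]□□ccbb
Step 2: δ(t2, □) = (tR, b, R) → b[tR]□ccbb

The machine reaches the reject state tR and halts.

State sequence: t0 → t2 → tR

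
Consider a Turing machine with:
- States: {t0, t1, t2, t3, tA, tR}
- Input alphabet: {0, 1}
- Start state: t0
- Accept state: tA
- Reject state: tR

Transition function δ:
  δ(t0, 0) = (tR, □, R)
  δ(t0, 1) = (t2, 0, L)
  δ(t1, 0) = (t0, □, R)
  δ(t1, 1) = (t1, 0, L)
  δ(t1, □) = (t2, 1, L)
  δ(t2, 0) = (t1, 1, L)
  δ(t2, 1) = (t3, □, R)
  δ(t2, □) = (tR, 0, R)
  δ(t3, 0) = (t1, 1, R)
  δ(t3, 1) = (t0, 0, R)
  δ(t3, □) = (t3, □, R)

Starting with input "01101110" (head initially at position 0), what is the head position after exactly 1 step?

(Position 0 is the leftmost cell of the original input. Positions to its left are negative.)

Execution trace (head position shown):
Step 0: [t0]01101110  (head at position 0)
Step 1: move right → □[tR]1101110  (head at position 1)

After 1 step, the head is at position 1.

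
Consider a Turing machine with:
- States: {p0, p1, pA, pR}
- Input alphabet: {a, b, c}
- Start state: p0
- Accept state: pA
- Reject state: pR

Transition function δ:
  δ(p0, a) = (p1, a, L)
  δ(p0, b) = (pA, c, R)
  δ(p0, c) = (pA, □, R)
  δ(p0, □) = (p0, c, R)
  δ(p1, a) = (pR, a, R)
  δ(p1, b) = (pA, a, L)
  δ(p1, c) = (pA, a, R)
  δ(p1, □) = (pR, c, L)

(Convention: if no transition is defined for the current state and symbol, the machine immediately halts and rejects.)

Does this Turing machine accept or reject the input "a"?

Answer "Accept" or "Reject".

Execution trace:
Initial: [p0]a
Step 1: δ(p0, a) = (p1, a, L) → [p1]□a
Step 2: δ(p1, □) = (pR, c, L) → [pR]□ca

The machine reaches the reject state pR and halts.

Answer: Reject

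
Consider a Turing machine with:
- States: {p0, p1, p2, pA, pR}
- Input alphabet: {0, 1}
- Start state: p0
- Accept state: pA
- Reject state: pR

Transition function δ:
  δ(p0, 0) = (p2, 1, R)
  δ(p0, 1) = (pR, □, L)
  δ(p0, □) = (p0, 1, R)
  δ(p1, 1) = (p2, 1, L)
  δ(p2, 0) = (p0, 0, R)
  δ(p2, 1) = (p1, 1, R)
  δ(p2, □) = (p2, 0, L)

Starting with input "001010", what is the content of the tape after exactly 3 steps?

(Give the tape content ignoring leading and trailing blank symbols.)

Execution trace:
Initial: [p0]001010
Step 1: δ(p0, 0) = (p2, 1, R) → 1[p2]01010
Step 2: δ(p2, 0) = (p0, 0, R) → 10[p0]1010
Step 3: δ(p0, 1) = (pR, □, L) → 1[pR]0□010

The machine reaches the reject state pR and halts.

After 3 steps, the tape (ignoring leading/trailing blanks) is: 10□010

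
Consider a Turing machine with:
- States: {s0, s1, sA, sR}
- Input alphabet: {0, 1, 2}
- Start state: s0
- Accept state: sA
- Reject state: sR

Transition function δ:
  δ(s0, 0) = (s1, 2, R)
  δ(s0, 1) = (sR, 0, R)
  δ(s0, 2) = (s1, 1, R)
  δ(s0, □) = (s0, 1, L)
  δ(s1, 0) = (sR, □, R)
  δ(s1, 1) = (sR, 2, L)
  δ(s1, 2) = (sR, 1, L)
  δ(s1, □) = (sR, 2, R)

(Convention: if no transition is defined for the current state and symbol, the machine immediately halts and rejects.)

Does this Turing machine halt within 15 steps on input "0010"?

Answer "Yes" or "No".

Execution trace:
Initial: [s0]0010
Step 1: δ(s0, 0) = (s1, 2, R) → 2[s1]010
Step 2: δ(s1, 0) = (sR, □, R) → 2□[sR]10

The machine reaches the reject state sR and halts.
The machine halted after 2 steps (within the 15-step bound).

Answer: Yes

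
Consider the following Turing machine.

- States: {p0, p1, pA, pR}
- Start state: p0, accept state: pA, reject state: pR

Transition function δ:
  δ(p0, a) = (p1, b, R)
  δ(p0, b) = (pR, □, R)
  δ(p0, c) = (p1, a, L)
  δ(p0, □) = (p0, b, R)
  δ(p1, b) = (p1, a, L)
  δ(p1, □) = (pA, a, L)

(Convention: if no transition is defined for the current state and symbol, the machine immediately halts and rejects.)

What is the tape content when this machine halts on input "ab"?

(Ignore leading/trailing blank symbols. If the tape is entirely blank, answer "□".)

Execution trace:
Initial: [p0]ab
Step 1: δ(p0, a) = (p1, b, R) → b[p1]b
Step 2: δ(p1, b) = (p1, a, L) → [p1]ba
Step 3: δ(p1, b) = (p1, a, L) → [p1]□aa
Step 4: δ(p1, □) = (pA, a, L) → [pA]□aaa

The machine reaches the accept state pA and halts.

Final tape (ignoring leading/trailing blanks): aaa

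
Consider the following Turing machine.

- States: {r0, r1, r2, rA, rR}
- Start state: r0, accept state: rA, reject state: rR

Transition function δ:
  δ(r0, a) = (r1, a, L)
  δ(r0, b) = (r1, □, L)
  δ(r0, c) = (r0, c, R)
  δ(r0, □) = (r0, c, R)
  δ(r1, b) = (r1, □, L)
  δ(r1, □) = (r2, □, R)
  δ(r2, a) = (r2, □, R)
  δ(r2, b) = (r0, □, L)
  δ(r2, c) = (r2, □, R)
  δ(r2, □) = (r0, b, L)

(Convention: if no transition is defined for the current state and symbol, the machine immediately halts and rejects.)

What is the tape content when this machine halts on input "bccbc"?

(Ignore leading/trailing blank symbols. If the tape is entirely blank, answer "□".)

Execution trace:
Initial: [r0]bccbc
Step 1: δ(r0, b) = (r1, □, L) → [r1]□□ccbc
Step 2: δ(r1, □) = (r2, □, R) → □[r2]□ccbc
Step 3: δ(r2, □) = (r0, b, L) → [r0]□bccbc
Step 4: δ(r0, □) = (r0, c, R) → c[r0]bccbc
Step 5: δ(r0, b) = (r1, □, L) → [r1]c□ccbc

No transition is defined for δ(r1, c). By convention the machine halts and rejects.

Final tape (ignoring leading/trailing blanks): c□ccbc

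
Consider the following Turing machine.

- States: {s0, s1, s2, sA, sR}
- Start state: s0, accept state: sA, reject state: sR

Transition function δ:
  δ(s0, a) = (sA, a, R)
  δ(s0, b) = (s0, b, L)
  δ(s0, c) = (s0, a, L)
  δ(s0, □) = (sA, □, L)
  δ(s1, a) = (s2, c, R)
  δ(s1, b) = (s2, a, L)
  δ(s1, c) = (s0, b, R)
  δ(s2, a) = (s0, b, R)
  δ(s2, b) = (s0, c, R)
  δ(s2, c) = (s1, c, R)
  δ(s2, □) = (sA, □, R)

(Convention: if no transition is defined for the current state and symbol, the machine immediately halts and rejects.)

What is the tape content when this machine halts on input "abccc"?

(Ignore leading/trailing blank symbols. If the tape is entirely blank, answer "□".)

Execution trace:
Initial: [s0]abccc
Step 1: δ(s0, a) = (sA, a, R) → a[sA]bccc

The machine reaches the accept state sA and halts.

Final tape (ignoring leading/trailing blanks): abccc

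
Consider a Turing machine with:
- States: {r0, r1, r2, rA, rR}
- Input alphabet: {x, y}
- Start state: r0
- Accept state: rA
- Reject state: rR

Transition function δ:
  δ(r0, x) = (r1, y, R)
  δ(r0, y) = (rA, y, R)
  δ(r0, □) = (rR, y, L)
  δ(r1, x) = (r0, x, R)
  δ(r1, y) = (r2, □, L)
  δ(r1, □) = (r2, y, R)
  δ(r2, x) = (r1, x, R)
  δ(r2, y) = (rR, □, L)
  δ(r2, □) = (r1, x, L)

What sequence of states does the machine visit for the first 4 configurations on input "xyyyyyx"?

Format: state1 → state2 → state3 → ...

Execution trace:
Initial: [r0]xyyyyyx
Step 1: δ(r0, x) = (r1, y, R) → y[r1]yyyyyx
Step 2: δ(r1, y) = (r2, □, L) → [r2]y□yyyyx
Step 3: δ(r2, y) = (rR, □, L) → [rR]□□□yyyyx

The machine reaches the reject state rR and halts.

State sequence: r0 → r1 → r2 → rR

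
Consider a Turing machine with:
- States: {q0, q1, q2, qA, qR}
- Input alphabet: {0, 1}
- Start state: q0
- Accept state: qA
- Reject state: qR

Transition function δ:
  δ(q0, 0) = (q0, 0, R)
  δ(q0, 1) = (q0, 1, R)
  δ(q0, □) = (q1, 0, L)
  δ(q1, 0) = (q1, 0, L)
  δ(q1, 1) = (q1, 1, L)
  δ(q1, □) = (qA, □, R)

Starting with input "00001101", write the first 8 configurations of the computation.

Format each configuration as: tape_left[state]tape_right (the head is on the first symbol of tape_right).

Transitions applied:
Step 1: δ(q0, 0) = (q0, 0, R)
Step 2: δ(q0, 0) = (q0, 0, R)
Step 3: δ(q0, 0) = (q0, 0, R)
Step 4: δ(q0, 0) = (q0, 0, R)
Step 5: δ(q0, 1) = (q0, 1, R)
Step 6: δ(q0, 1) = (q0, 1, R)
Step 7: δ(q0, 0) = (q0, 0, R)

The first 8 configurations are:
[q0]00001101 ⊢ 0[q0]0001101 ⊢ 00[q0]001101 ⊢ 000[q0]01101 ⊢ 0000[q0]1101 ⊢ 00001[q0]101 ⊢ 000011[q0]01 ⊢ 0000110[q0]1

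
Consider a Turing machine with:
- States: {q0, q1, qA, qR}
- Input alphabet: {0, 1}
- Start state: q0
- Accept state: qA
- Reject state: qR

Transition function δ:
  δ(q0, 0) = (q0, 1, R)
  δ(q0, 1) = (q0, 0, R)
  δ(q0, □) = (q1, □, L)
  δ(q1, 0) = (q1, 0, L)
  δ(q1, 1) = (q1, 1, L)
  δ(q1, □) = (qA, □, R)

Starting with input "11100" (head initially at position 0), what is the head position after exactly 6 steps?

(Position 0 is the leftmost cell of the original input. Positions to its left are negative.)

Execution trace (head position shown):
Step 0: [q0]11100  (head at position 0)
Step 1: move right → 0[q0]1100  (head at position 1)
Step 2: move right → 00[q0]100  (head at position 2)
Step 3: move right → 000[q0]00  (head at position 3)
Step 4: move right → 0001[q0]0  (head at position 4)
Step 5: move right → 00011[q0]□  (head at position 5)
Step 6: move left → 0001[q1]1□  (head at position 4)

After 6 steps, the head is at position 4.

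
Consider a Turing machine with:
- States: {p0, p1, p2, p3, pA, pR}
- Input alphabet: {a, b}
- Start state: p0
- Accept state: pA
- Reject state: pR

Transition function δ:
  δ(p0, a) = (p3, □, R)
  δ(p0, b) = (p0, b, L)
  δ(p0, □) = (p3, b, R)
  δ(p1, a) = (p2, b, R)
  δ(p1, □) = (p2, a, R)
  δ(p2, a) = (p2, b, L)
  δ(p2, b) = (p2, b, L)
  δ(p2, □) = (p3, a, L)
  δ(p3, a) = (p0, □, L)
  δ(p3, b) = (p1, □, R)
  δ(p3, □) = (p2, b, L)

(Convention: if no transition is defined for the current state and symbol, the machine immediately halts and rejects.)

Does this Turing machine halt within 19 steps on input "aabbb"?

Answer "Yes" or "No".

Execution trace:
Initial: [p0]aabbb
Step 1: δ(p0, a) = (p3, □, R) → □[p3]abbb
Step 2: δ(p3, a) = (p0, □, L) → [p0]□□bbb
Step 3: δ(p0, □) = (p3, b, R) → b[p3]□bbb
Step 4: δ(p3, □) = (p2, b, L) → [p2]bbbbb
Step 5: δ(p2, b) = (p2, b, L) → [p2]□bbbbb
Step 6: δ(p2, □) = (p3, a, L) → [p3]□abbbbb
Step 7: δ(p3, □) = (p2, b, L) → [p2]□babbbbb
Step 8: δ(p2, □) = (p3, a, L) → [p3]□ababbbbb
Step 9: δ(p3, □) = (p2, b, L) → [p2]□bababbbbb
Step 10: δ(p2, □) = (p3, a, L) → [p3]□abababbbbb
Step 11: δ(p3, □) = (p2, b, L) → [p2]□babababbbbb
Step 12: δ(p2, □) = (p3, a, L) → [p3]□ababababbbbb
Step 13: δ(p3, □) = (p2, b, L) → [p2]□bababababbbbb
Step 14: δ(p2, □) = (p3, a, L) → [p3]□abababababbbbb
Step 15: δ(p3, □) = (p2, b, L) → [p2]□babababababbbbb
Step 16: δ(p2, □) = (p3, a, L) → [p3]□ababababababbbbb
Step 17: δ(p3, □) = (p2, b, L) → [p2]□bababababababbbbb
Step 18: δ(p2, □) = (p3, a, L) → [p3]□abababababababbbbb
Step 19: δ(p3, □) = (p2, b, L) → [p2]□babababababababbbbb

The machine has not reached a halting state after 19 steps.
The machine did not halt within the 19-step bound.

Answer: No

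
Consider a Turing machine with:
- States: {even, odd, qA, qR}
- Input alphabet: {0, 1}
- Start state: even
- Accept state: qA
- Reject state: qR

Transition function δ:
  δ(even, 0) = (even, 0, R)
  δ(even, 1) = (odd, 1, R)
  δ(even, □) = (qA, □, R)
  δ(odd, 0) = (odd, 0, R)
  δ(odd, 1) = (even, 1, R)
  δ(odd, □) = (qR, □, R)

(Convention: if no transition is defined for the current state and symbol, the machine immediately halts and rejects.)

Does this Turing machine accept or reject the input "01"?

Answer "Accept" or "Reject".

Execution trace:
Initial: [even]01
Step 1: δ(even, 0) = (even, 0, R) → 0[even]1
Step 2: δ(even, 1) = (odd, 1, R) → 01[odd]□
Step 3: δ(odd, □) = (qR, □, R) → 01□[qR]□

The machine reaches the reject state qR and halts.

Answer: Reject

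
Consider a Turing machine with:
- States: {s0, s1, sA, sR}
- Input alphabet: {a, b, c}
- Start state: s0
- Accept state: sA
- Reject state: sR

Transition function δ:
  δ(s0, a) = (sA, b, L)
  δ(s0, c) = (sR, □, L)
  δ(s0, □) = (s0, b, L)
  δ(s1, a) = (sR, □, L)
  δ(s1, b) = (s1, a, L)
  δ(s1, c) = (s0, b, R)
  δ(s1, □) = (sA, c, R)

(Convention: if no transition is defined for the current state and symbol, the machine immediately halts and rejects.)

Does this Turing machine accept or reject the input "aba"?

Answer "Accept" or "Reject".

Execution trace:
Initial: [s0]aba
Step 1: δ(s0, a) = (sA, b, L) → [sA]□bba

The machine reaches the accept state sA and halts.

Answer: Accept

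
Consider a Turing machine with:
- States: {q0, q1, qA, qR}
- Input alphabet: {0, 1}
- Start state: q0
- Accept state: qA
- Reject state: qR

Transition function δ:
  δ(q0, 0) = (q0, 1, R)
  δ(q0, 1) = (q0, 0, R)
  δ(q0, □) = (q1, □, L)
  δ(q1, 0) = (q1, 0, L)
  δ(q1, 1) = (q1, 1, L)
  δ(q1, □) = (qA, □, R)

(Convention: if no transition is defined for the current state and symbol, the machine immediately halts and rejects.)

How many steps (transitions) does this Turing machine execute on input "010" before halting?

Execution trace:
Initial: [q0]010
Step 1: δ(q0, 0) = (q0, 1, R) → 1[q0]10
Step 2: δ(q0, 1) = (q0, 0, R) → 10[q0]0
Step 3: δ(q0, 0) = (q0, 1, R) → 101[q0]□
Step 4: δ(q0, □) = (q1, □, L) → 10[q1]1□
Step 5: δ(q1, 1) = (q1, 1, L) → 1[q1]01□
Step 6: δ(q1, 0) = (q1, 0, L) → [q1]101□
Step 7: δ(q1, 1) = (q1, 1, L) → [q1]□101□
Step 8: δ(q1, □) = (qA, □, R) → □[qA]101□

The machine reaches the accept state qA and halts.

The machine executed 8 steps before halting.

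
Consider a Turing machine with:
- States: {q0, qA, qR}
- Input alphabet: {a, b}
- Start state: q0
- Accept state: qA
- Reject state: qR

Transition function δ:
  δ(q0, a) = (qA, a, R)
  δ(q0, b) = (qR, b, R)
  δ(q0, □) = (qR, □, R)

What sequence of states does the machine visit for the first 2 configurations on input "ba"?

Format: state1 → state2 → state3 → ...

Execution trace:
Initial: [q0]ba
Step 1: δ(q0, b) = (qR, b, R) → b[qR]a

The machine reaches the reject state qR and halts.

State sequence: q0 → qR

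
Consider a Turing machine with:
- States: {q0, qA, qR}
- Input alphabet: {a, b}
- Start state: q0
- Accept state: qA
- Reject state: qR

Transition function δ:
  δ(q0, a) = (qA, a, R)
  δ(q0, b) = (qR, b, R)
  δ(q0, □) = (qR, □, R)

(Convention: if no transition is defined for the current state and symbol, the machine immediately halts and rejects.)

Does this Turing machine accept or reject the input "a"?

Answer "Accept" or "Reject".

Execution trace:
Initial: [q0]a
Step 1: δ(q0, a) = (qA, a, R) → a[qA]□

The machine reaches the accept state qA and halts.

Answer: Accept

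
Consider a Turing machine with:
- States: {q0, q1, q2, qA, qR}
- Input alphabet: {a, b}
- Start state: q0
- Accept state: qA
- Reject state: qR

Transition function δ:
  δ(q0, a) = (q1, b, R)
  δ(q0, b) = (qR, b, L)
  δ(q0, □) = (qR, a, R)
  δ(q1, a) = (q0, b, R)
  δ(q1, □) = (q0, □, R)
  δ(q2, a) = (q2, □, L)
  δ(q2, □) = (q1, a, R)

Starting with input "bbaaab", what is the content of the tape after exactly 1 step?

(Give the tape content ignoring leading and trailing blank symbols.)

Execution trace:
Initial: [q0]bbaaab
Step 1: δ(q0, b) = (qR, b, L) → [qR]□bbaaab

The machine reaches the reject state qR and halts.

After 1 step, the tape (ignoring leading/trailing blanks) is: bbaaab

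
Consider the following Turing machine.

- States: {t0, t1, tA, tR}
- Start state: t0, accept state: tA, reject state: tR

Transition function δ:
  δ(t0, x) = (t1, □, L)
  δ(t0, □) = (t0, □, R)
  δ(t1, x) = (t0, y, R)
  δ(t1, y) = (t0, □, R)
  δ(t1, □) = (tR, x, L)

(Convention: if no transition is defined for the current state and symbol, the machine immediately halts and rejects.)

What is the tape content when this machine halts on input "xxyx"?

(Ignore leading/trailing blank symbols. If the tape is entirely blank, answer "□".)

Execution trace:
Initial: [t0]xxyx
Step 1: δ(t0, x) = (t1, □, L) → [t1]□□xyx
Step 2: δ(t1, □) = (tR, x, L) → [tR]□x□xyx

The machine reaches the reject state tR and halts.

Final tape (ignoring leading/trailing blanks): x□xyx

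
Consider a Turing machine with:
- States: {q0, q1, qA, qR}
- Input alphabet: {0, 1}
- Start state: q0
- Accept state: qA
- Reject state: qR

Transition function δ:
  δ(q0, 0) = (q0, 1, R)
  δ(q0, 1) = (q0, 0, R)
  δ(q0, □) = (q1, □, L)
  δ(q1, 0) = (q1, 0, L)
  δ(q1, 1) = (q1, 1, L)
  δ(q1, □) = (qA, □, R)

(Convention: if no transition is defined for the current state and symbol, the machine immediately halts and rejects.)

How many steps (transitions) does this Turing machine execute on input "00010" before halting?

Execution trace:
Initial: [q0]00010
Step 1: δ(q0, 0) = (q0, 1, R) → 1[q0]0010
Step 2: δ(q0, 0) = (q0, 1, R) → 11[q0]010
Step 3: δ(q0, 0) = (q0, 1, R) → 111[q0]10
Step 4: δ(q0, 1) = (q0, 0, R) → 1110[q0]0
Step 5: δ(q0, 0) = (q0, 1, R) → 11101[q0]□
Step 6: δ(q0, □) = (q1, □, L) → 1110[q1]1□
Step 7: δ(q1, 1) = (q1, 1, L) → 111[q1]01□
Step 8: δ(q1, 0) = (q1, 0, L) → 11[q1]101□
Step 9: δ(q1, 1) = (q1, 1, L) → 1[q1]1101□
Step 10: δ(q1, 1) = (q1, 1, L) → [q1]11101□
Step 11: δ(q1, 1) = (q1, 1, L) → [q1]□11101□
Step 12: δ(q1, □) = (qA, □, R) → □[qA]11101□

The machine reaches the accept state qA and halts.

The machine executed 12 steps before halting.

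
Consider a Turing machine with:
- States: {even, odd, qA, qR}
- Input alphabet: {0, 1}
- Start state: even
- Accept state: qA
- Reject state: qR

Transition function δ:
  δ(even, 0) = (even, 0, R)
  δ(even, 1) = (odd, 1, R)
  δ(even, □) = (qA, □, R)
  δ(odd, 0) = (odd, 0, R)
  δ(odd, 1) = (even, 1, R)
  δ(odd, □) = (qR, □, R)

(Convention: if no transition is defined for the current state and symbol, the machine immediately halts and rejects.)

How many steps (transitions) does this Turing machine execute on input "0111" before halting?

Execution trace:
Initial: [even]0111
Step 1: δ(even, 0) = (even, 0, R) → 0[even]111
Step 2: δ(even, 1) = (odd, 1, R) → 01[odd]11
Step 3: δ(odd, 1) = (even, 1, R) → 011[even]1
Step 4: δ(even, 1) = (odd, 1, R) → 0111[odd]□
Step 5: δ(odd, □) = (qR, □, R) → 0111□[qR]□

The machine reaches the reject state qR and halts.

The machine executed 5 steps before halting.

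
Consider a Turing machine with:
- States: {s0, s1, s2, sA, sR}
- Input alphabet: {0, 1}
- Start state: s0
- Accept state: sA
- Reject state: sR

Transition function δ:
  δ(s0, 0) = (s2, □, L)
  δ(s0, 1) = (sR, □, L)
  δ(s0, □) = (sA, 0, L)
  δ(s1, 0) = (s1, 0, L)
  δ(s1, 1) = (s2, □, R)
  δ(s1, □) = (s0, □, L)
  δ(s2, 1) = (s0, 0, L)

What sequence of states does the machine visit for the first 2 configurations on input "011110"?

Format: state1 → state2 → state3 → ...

Execution trace:
Initial: [s0]011110
Step 1: δ(s0, 0) = (s2, □, L) → [s2]□□11110

No transition is defined for δ(s2, □). By convention the machine halts and rejects.

State sequence: s0 → s2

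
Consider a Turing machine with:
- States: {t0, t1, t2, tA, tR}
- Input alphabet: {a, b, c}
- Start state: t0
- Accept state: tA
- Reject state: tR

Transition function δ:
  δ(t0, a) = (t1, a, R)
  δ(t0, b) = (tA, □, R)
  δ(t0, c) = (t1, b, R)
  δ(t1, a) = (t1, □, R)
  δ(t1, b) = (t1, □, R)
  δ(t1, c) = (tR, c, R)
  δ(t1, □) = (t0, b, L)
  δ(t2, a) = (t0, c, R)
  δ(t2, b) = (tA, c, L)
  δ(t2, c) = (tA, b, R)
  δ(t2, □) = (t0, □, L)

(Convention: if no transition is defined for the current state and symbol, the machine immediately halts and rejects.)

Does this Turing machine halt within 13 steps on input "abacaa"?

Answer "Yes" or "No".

Execution trace:
Initial: [t0]abacaa
Step 1: δ(t0, a) = (t1, a, R) → a[t1]bacaa
Step 2: δ(t1, b) = (t1, □, R) → a□[t1]acaa
Step 3: δ(t1, a) = (t1, □, R) → a□□[t1]caa
Step 4: δ(t1, c) = (tR, c, R) → a□□c[tR]aa

The machine reaches the reject state tR and halts.
The machine halted after 4 steps (within the 13-step bound).

Answer: Yes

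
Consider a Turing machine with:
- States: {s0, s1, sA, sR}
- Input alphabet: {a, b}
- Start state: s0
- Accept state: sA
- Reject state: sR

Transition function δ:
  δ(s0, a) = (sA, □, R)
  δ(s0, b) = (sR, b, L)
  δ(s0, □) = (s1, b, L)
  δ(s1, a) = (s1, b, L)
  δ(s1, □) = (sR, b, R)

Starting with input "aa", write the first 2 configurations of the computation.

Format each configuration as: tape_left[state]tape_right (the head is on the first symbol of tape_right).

Transitions applied:
Step 1: δ(s0, a) = (sA, □, R)

The first 2 configurations are:
[s0]aa ⊢ □[sA]a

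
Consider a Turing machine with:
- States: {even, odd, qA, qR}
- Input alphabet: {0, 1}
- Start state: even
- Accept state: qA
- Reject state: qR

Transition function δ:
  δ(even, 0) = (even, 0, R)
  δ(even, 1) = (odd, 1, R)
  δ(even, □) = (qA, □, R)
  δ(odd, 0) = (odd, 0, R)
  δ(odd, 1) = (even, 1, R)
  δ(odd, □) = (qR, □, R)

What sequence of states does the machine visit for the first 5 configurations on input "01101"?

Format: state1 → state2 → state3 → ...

Execution trace:
Initial: [even]01101
Step 1: δ(even, 0) = (even, 0, R) → 0[even]1101
Step 2: δ(even, 1) = (odd, 1, R) → 01[odd]101
Step 3: δ(odd, 1) = (even, 1, R) → 011[even]01
Step 4: δ(even, 0) = (even, 0, R) → 0110[even]1

State sequence: even → even → odd → even → even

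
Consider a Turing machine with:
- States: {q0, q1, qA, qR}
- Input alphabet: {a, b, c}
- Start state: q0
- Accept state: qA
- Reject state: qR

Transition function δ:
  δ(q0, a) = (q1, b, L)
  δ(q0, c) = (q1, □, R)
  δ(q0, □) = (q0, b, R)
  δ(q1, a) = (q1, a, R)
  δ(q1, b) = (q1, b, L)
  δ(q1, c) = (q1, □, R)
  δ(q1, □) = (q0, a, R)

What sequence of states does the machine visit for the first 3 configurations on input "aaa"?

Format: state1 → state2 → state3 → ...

Execution trace:
Initial: [q0]aaa
Step 1: δ(q0, a) = (q1, b, L) → [q1]□baa
Step 2: δ(q1, □) = (q0, a, R) → a[q0]baa

No transition is defined for δ(q0, b). By convention the machine halts and rejects.

State sequence: q0 → q1 → q0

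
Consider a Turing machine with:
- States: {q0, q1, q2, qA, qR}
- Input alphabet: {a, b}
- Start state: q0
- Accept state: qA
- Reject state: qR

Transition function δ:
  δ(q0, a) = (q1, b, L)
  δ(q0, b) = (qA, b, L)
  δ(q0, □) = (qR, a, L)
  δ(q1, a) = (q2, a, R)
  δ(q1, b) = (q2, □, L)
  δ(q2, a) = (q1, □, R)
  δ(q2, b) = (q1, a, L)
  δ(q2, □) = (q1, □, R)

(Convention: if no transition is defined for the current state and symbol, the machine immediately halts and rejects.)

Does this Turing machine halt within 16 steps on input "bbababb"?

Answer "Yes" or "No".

Execution trace:
Initial: [q0]bbababb
Step 1: δ(q0, b) = (qA, b, L) → [qA]□bbababb

The machine reaches the accept state qA and halts.
The machine halted after 1 step (within the 16-step bound).

Answer: Yes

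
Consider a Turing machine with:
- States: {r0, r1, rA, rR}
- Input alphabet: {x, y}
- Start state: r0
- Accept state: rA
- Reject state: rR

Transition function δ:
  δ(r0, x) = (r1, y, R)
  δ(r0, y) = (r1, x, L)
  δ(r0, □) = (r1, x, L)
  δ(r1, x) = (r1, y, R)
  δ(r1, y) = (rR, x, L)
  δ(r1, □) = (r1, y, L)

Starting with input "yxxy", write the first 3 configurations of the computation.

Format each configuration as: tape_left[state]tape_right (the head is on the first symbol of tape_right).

Transitions applied:
Step 1: δ(r0, y) = (r1, x, L)
Step 2: δ(r1, □) = (r1, y, L)

The first 3 configurations are:
[r0]yxxy ⊢ [r1]□xxxy ⊢ [r1]□yxxxy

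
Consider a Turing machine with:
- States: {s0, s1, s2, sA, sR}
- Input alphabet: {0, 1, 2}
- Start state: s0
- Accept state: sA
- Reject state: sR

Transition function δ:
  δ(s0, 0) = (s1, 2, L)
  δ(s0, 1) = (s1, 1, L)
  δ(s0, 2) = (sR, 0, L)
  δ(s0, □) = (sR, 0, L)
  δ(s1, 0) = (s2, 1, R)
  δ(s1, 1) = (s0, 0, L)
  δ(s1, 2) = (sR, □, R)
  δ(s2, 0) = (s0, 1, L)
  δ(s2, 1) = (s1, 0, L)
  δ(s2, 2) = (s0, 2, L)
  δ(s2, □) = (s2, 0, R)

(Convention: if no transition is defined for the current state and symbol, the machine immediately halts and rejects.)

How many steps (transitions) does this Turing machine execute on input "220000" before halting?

Execution trace:
Initial: [s0]220000
Step 1: δ(s0, 2) = (sR, 0, L) → [sR]□020000

The machine reaches the reject state sR and halts.

The machine executed 1 step before halting.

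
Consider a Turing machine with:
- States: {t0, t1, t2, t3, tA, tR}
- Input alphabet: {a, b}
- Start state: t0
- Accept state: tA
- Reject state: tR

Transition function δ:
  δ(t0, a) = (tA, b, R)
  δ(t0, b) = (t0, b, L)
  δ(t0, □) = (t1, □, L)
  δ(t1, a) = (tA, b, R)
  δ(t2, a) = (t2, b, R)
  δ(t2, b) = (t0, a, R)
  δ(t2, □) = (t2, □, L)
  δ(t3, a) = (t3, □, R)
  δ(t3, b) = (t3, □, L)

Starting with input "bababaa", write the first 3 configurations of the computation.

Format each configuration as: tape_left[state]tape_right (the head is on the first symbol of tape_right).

Transitions applied:
Step 1: δ(t0, b) = (t0, b, L)
Step 2: δ(t0, □) = (t1, □, L)

The first 3 configurations are:
[t0]bababaa ⊢ [t0]□bababaa ⊢ [t1]□□bababaa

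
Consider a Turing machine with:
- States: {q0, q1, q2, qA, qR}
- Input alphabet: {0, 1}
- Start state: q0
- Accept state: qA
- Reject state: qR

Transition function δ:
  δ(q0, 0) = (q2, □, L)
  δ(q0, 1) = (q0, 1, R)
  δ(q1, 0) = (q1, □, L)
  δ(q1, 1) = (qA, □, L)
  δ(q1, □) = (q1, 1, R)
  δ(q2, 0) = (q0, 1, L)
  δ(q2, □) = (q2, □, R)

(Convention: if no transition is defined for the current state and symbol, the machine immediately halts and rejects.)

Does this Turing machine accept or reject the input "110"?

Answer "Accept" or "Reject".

Execution trace:
Initial: [q0]110
Step 1: δ(q0, 1) = (q0, 1, R) → 1[q0]10
Step 2: δ(q0, 1) = (q0, 1, R) → 11[q0]0
Step 3: δ(q0, 0) = (q2, □, L) → 1[q2]1□

No transition is defined for δ(q2, 1). By convention the machine halts and rejects.

Answer: Reject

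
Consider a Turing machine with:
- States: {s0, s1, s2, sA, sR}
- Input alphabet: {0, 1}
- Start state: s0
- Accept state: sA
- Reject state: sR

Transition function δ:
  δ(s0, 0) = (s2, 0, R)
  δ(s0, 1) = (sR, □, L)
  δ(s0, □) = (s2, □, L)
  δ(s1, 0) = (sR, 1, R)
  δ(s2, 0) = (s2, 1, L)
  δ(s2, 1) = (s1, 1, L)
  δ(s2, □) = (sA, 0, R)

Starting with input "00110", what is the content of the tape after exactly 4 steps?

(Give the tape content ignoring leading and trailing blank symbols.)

Execution trace:
Initial: [s0]00110
Step 1: δ(s0, 0) = (s2, 0, R) → 0[s2]0110
Step 2: δ(s2, 0) = (s2, 1, L) → [s2]01110
Step 3: δ(s2, 0) = (s2, 1, L) → [s2]□11110
Step 4: δ(s2, □) = (sA, 0, R) → 0[sA]11110

The machine reaches the accept state sA and halts.

After 4 steps, the tape (ignoring leading/trailing blanks) is: 011110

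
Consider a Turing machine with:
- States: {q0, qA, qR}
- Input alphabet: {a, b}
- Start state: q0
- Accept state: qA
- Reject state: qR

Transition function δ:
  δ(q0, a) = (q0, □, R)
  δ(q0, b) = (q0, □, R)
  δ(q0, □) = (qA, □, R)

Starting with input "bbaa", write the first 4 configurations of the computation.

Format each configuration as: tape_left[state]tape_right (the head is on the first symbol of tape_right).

Transitions applied:
Step 1: δ(q0, b) = (q0, □, R)
Step 2: δ(q0, b) = (q0, □, R)
Step 3: δ(q0, a) = (q0, □, R)

The first 4 configurations are:
[q0]bbaa ⊢ □[q0]baa ⊢ □□[q0]aa ⊢ □□□[q0]a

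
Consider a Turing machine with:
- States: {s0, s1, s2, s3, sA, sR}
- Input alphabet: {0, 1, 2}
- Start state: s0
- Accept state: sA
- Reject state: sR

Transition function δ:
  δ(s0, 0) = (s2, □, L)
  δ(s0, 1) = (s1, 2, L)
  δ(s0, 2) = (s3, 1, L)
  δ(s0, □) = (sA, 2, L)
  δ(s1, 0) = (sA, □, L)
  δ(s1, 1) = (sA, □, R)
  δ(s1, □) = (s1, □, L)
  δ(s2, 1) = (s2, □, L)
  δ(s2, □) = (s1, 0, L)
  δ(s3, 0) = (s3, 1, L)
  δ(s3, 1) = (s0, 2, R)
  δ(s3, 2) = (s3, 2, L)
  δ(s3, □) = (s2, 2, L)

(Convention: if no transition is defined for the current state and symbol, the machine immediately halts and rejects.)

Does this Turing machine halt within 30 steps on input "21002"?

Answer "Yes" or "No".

Execution trace:
Initial: [s0]21002
Step 1: δ(s0, 2) = (s3, 1, L) → [s3]□11002
Step 2: δ(s3, □) = (s2, 2, L) → [s2]□211002
Step 3: δ(s2, □) = (s1, 0, L) → [s1]□0211002
Step 4: δ(s1, □) = (s1, □, L) → [s1]□□0211002
Step 5: δ(s1, □) = (s1, □, L) → [s1]□□□0211002
Step 6: δ(s1, □) = (s1, □, L) → [s1]□□□□0211002
Step 7: δ(s1, □) = (s1, □, L) → [s1]□□□□□0211002
Step 8: δ(s1, □) = (s1, □, L) → [s1]□□□□□□0211002
Step 9: δ(s1, □) = (s1, □, L) → [s1]□□□□□□□0211002
Step 10: δ(s1, □) = (s1, □, L) → [s1]□□□□□□□□0211002
Step 11: δ(s1, □) = (s1, □, L) → [s1]□□□□□□□□□0211002
Step 12: δ(s1, □) = (s1, □, L) → [s1]□□□□□□□□□□0211002
Step 13: δ(s1, □) = (s1, □, L) → [s1]□□□□□□□□□□□0211002
Step 14: δ(s1, □) = (s1, □, L) → [s1]□□□□□□□□□□□□0211002
Step 15: δ(s1, □) = (s1, □, L) → [s1]□□□□□□□□□□□□□0211002
Step 16: δ(s1, □) = (s1, □, L) → [s1]□□□□□□□□□□□□□□0211002
Step 17: δ(s1, □) = (s1, □, L) → [s1]□□□□□□□□□□□□□□□0211002
Step 18: δ(s1, □) = (s1, □, L) → [s1]□□□□□□□□□□□□□□□□0211002
Step 19: δ(s1, □) = (s1, □, L) → [s1]□□□□□□□□□□□□□□□□□0211002
Step 20: δ(s1, □) = (s1, □, L) → [s1]□□□□□□□□□□□□□□□□□□0211002
Step 21: δ(s1, □) = (s1, □, L) → [s1]□□□□□□□□□□□□□□□□□□□0211002
Step 22: δ(s1, □) = (s1, □, L) → [s1]□□□□□□□□□□□□□□□□□□□□0211002
Step 23: δ(s1, □) = (s1, □, L) → [s1]□□□□□□□□□□□□□□□□□□□□□0211002
Step 24: δ(s1, □) = (s1, □, L) → [s1]□□□□□□□□□□□□□□□□□□□□□□0211002
Step 25: δ(s1, □) = (s1, □, L) → [s1]□□□□□□□□□□□□□□□□□□□□□□□0211002
Step 26: δ(s1, □) = (s1, □, L) → [s1]□□□□□□□□□□□□□□□□□□□□□□□□0211002
Step 27: δ(s1, □) = (s1, □, L) → [s1]□□□□□□□□□□□□□□□□□□□□□□□□□0211002
Step 28: δ(s1, □) = (s1, □, L) → [s1]□□□□□□□□□□□□□□□□□□□□□□□□□□0211002
Step 29: δ(s1, □) = (s1, □, L) → [s1]□□□□□□□□□□□□□□□□□□□□□□□□□□□0211002
Step 30: δ(s1, □) = (s1, □, L) → [s1]□□□□□□□□□□□□□□□□□□□□□□□□□□□□0211002

The machine has not reached a halting state after 30 steps.
The machine did not halt within the 30-step bound.

Answer: No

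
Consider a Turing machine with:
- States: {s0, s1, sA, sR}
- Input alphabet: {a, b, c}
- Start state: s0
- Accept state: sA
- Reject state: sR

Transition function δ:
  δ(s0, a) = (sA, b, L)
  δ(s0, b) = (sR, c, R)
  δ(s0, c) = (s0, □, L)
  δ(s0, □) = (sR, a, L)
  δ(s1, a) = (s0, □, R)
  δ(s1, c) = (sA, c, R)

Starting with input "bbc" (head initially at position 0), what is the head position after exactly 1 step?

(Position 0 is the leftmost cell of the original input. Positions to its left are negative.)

Execution trace (head position shown):
Step 0: [s0]bbc  (head at position 0)
Step 1: move right → c[sR]bc  (head at position 1)

After 1 step, the head is at position 1.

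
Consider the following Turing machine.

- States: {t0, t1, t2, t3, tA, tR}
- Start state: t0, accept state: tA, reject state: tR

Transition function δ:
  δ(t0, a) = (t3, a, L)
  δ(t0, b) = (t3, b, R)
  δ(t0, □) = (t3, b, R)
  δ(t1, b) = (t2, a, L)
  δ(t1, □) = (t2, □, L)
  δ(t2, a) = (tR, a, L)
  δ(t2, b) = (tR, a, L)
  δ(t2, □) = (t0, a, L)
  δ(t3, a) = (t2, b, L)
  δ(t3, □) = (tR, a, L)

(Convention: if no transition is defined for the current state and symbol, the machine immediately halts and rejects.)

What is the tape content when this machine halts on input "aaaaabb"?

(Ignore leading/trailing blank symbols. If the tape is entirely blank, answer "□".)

Execution trace:
Initial: [t0]aaaaabb
Step 1: δ(t0, a) = (t3, a, L) → [t3]□aaaaabb
Step 2: δ(t3, □) = (tR, a, L) → [tR]□aaaaaabb

The machine reaches the reject state tR and halts.

Final tape (ignoring leading/trailing blanks): aaaaaabb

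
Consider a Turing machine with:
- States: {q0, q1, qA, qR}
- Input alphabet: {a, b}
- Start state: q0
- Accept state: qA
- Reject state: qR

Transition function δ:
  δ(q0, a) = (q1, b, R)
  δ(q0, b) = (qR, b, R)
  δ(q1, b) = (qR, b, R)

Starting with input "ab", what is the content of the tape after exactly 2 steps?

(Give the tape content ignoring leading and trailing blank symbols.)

Execution trace:
Initial: [q0]ab
Step 1: δ(q0, a) = (q1, b, R) → b[q1]b
Step 2: δ(q1, b) = (qR, b, R) → bb[qR]□

The machine reaches the reject state qR and halts.

After 2 steps, the tape (ignoring leading/trailing blanks) is: bb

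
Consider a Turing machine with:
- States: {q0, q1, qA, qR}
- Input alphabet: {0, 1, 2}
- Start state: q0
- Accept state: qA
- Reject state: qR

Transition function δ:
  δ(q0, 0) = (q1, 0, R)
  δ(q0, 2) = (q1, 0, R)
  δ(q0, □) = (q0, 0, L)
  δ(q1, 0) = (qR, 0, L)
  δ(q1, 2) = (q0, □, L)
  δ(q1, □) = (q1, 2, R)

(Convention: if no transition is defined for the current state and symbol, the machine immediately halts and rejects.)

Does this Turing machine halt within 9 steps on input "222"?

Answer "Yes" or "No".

Execution trace:
Initial: [q0]222
Step 1: δ(q0, 2) = (q1, 0, R) → 0[q1]22
Step 2: δ(q1, 2) = (q0, □, L) → [q0]0□2
Step 3: δ(q0, 0) = (q1, 0, R) → 0[q1]□2
Step 4: δ(q1, □) = (q1, 2, R) → 02[q1]2
Step 5: δ(q1, 2) = (q0, □, L) → 0[q0]2□
Step 6: δ(q0, 2) = (q1, 0, R) → 00[q1]□
Step 7: δ(q1, □) = (q1, 2, R) → 002[q1]□
Step 8: δ(q1, □) = (q1, 2, R) → 0022[q1]□
Step 9: δ(q1, □) = (q1, 2, R) → 00222[q1]□

The machine has not reached a halting state after 9 steps.
The machine did not halt within the 9-step bound.

Answer: No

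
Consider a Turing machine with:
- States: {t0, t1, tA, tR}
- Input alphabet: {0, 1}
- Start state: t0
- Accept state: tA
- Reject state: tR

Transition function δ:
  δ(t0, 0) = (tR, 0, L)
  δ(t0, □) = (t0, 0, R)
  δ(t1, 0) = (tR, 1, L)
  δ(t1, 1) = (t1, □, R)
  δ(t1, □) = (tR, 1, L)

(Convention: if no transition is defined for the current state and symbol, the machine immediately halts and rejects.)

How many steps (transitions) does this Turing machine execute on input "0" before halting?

Execution trace:
Initial: [t0]0
Step 1: δ(t0, 0) = (tR, 0, L) → [tR]□0

The machine reaches the reject state tR and halts.

The machine executed 1 step before halting.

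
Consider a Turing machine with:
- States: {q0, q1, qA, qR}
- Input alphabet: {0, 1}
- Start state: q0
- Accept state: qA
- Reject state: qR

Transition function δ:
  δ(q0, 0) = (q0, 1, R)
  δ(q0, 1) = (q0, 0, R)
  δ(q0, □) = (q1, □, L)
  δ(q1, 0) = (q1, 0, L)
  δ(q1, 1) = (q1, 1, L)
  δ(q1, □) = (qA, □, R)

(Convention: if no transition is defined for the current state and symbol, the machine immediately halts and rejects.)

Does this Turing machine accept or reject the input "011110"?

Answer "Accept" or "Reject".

Execution trace:
Initial: [q0]011110
Step 1: δ(q0, 0) = (q0, 1, R) → 1[q0]11110
Step 2: δ(q0, 1) = (q0, 0, R) → 10[q0]1110
Step 3: δ(q0, 1) = (q0, 0, R) → 100[q0]110
Step 4: δ(q0, 1) = (q0, 0, R) → 1000[q0]10
Step 5: δ(q0, 1) = (q0, 0, R) → 10000[q0]0
Step 6: δ(q0, 0) = (q0, 1, R) → 100001[q0]□
Step 7: δ(q0, □) = (q1, □, L) → 10000[q1]1□
Step 8: δ(q1, 1) = (q1, 1, L) → 1000[q1]01□
Step 9: δ(q1, 0) = (q1, 0, L) → 100[q1]001□
Step 10: δ(q1, 0) = (q1, 0, L) → 10[q1]0001□
Step 11: δ(q1, 0) = (q1, 0, L) → 1[q1]00001□
Step 12: δ(q1, 0) = (q1, 0, L) → [q1]100001□
Step 13: δ(q1, 1) = (q1, 1, L) → [q1]□100001□
Step 14: δ(q1, □) = (qA, □, R) → □[qA]100001□

The machine reaches the accept state qA and halts.

Answer: Accept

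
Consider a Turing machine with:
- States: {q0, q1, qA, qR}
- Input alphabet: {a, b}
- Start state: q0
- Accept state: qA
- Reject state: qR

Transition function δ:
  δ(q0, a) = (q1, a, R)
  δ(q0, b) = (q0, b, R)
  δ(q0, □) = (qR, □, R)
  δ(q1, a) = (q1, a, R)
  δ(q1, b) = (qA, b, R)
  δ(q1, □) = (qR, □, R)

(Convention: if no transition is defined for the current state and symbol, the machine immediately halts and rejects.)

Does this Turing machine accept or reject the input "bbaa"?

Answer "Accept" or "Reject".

Execution trace:
Initial: [q0]bbaa
Step 1: δ(q0, b) = (q0, b, R) → b[q0]baa
Step 2: δ(q0, b) = (q0, b, R) → bb[q0]aa
Step 3: δ(q0, a) = (q1, a, R) → bba[q1]a
Step 4: δ(q1, a) = (q1, a, R) → bbaa[q1]□
Step 5: δ(q1, □) = (qR, □, R) → bbaa□[qR]□

The machine reaches the reject state qR and halts.

Answer: Reject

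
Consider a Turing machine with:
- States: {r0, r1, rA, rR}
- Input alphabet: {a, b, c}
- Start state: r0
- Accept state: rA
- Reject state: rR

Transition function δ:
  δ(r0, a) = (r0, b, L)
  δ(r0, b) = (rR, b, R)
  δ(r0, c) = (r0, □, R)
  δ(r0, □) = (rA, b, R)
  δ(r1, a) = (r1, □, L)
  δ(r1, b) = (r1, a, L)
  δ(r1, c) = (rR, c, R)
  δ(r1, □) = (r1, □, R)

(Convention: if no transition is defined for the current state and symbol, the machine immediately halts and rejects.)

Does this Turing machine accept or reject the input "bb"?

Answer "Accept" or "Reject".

Execution trace:
Initial: [r0]bb
Step 1: δ(r0, b) = (rR, b, R) → b[rR]b

The machine reaches the reject state rR and halts.

Answer: Reject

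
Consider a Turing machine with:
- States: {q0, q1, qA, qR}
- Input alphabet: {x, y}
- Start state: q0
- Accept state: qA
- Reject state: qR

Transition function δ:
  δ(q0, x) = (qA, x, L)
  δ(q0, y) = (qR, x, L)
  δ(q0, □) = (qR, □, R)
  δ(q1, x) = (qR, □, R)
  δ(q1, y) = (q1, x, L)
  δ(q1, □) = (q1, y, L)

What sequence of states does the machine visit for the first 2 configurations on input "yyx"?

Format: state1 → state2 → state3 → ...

Execution trace:
Initial: [q0]yyx
Step 1: δ(q0, y) = (qR, x, L) → [qR]□xyx

The machine reaches the reject state qR and halts.

State sequence: q0 → qR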